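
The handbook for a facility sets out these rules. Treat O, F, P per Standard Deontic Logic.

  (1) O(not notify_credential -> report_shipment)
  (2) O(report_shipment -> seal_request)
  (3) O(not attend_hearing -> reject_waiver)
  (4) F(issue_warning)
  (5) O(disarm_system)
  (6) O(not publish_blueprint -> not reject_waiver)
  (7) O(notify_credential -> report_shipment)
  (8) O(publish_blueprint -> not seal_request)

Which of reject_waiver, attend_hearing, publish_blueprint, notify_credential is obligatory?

By case analysis on not notify_credential: premise 1 gives O(not notify_credential -> report_shipment) and premise 7 gives O(notify_credential -> report_shipment), so O(report_shipment) either way.
With premise 2, O(report_shipment -> seal_request), the K-axiom yields O(seal_request).
Premise 8, O(publish_blueprint -> not seal_request), contraposes to O(seal_request -> not publish_blueprint); with O(seal_request) we get O(not publish_blueprint).
With premise 6, O(not publish_blueprint -> not reject_waiver), the K-axiom yields O(not reject_waiver).
The contrapositive of premise 3 (O(not attend_hearing -> reject_waiver)) is O(not reject_waiver -> attend_hearing), and O(not reject_waiver) is already established, so O(attend_hearing).
So O(attend_hearing) holds — attend_hearing is obligatory. None of the other listed options is made obligatory by any chain of premises.

attend_hearing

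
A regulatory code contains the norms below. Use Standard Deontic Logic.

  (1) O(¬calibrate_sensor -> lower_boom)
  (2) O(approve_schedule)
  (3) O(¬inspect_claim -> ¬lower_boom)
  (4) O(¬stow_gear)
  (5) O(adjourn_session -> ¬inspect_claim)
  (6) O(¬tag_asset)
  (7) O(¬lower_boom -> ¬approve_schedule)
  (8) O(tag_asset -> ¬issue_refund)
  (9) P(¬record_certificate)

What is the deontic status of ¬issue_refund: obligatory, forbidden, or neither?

Premise 8 is O(tag_asset -> ¬issue_refund), but O(tag_asset) is not derivable from the premises, so it does not yield O(¬issue_refund).
No premise or chain of K-axiom applications forces O(¬issue_refund), and none forces O(issue_refund). So ¬issue_refund is neither obligatory nor forbidden under these norms.

Neither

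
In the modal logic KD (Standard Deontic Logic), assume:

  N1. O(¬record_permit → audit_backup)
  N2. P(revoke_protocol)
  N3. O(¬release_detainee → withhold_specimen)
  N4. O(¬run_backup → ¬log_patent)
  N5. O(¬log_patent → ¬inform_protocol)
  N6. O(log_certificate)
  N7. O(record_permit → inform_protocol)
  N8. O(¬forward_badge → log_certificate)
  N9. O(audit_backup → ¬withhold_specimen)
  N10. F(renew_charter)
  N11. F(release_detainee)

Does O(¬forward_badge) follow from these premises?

Premise 8 is O(¬forward_badge → log_certificate); even if O(log_certificate) held, inferring O(¬forward_badge) would be affirming the consequent — invalid.
No other premise forces O(¬forward_badge). An ideal world satisfying every premise can still have ¬forward_badge false, so O(¬forward_badge) is not derivable.

No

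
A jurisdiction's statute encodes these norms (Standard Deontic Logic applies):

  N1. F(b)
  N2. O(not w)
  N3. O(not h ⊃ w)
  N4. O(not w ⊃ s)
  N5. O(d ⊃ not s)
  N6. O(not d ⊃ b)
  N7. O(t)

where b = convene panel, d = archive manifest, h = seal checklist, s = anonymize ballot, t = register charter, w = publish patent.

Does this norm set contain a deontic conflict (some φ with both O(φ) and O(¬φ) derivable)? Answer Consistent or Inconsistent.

Premise 1 is F(b), i.e. O(not b).
Premise 6 is O(not d ⊃ b); contrapositively O(not b ⊃ d). Since O(not b) holds, K gives O(d).
From O(d) and premise 5, O(d ⊃ not s), we obtain O(not s).
Premise 4 is O(not w ⊃ s); contrapositively O(not s ⊃ w). Since O(not s) holds, K gives O(w).
However, premise 2 gives O(not w).
We now have both O(w) and O(not w) — w is simultaneously obligatory and forbidden, violating the D-axiom.

Inconsistent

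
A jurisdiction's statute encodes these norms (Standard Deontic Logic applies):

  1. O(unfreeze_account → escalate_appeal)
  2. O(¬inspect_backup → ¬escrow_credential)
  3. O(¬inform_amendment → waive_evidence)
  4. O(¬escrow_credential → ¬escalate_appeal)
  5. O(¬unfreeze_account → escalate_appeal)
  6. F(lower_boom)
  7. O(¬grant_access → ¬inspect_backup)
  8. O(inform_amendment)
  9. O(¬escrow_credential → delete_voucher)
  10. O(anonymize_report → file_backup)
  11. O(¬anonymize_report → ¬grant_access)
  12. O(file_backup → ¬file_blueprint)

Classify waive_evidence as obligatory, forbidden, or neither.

Neither

Premise 3 is O(¬inform_amendment → waive_evidence), but O(¬inform_amendment) is not derivable from the premises, so it does not yield O(waive_evidence).
No premise or chain of K-axiom applications forces O(waive_evidence), and none forces O(¬waive_evidence). So waive_evidence is neither obligatory nor forbidden under these norms.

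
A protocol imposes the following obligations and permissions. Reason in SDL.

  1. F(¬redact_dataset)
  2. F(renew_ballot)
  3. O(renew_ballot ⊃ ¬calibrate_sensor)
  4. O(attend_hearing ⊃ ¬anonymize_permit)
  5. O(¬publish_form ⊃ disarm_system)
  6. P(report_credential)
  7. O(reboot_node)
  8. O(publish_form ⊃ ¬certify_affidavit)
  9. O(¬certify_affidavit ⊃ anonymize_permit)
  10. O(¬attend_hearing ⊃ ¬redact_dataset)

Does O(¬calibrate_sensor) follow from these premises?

No

Premise 3 is O(renew_ballot ⊃ ¬calibrate_sensor), but O(renew_ballot) is not derivable from the premises, so it does not yield O(¬calibrate_sensor).
No other premise forces O(¬calibrate_sensor). An ideal world satisfying every premise can still have ¬calibrate_sensor false, so O(¬calibrate_sensor) is not derivable.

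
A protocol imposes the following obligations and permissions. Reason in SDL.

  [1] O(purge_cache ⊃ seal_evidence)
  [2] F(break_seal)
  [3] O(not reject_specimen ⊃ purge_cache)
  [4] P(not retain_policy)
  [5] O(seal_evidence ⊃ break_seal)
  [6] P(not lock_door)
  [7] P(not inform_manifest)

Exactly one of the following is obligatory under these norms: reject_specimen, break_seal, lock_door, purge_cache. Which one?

reject_specimen

F(break_seal) at premise 2 means O(not break_seal).
Premise 5 is O(seal_evidence ⊃ break_seal); contrapositively O(not break_seal ⊃ not seal_evidence). Since O(not break_seal) holds, K gives O(not seal_evidence).
Premise 1 is O(purge_cache ⊃ seal_evidence); contrapositively O(not seal_evidence ⊃ not purge_cache). Since O(not seal_evidence) holds, K gives O(not purge_cache).
Premise 3, O(not reject_specimen ⊃ purge_cache), contraposes to O(not purge_cache ⊃ reject_specimen); with O(not purge_cache) we get O(reject_specimen).
So O(reject_specimen) holds — reject_specimen is obligatory. None of the other listed options is made obligatory by any chain of premises.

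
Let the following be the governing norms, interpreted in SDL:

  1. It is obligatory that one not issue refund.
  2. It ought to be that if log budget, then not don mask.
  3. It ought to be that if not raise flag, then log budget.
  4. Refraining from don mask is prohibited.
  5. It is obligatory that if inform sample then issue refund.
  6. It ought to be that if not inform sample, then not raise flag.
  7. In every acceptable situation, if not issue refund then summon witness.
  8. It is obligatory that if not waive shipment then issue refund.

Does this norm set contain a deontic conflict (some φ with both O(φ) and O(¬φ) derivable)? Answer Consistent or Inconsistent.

Inconsistent

Premise 4, F(¬don_mask), is equivalent to O(don_mask).
The contrapositive of premise 2 (O(log_budget → ¬don_mask)) is O(don_mask → ¬log_budget), and O(don_mask) is already established, so O(¬log_budget).
Premise 3, O(¬raise_flag → log_budget), contraposes to O(¬log_budget → raise_flag); with O(¬log_budget) we get O(raise_flag).
Premise 6 is O(¬inform_sample → ¬raise_flag); contrapositively O(raise_flag → inform_sample). Since O(raise_flag) holds, K gives O(inform_sample).
From O(inform_sample) and premise 5, O(inform_sample → issue_refund), we obtain O(issue_refund).
But premise 1 directly asserts O(¬issue_refund).
We now have both O(issue_refund) and O(¬issue_refund) — issue_refund is simultaneously obligatory and forbidden, violating the D-axiom.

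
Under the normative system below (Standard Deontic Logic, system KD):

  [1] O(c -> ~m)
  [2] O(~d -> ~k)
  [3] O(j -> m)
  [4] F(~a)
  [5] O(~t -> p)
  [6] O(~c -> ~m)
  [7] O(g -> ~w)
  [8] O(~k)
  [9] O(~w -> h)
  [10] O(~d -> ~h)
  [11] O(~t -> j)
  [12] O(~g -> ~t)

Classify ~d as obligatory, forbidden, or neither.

Forbidden

Premises 1 and 6 are O(c -> ~m) and O(~c -> ~m); every ideal world satisfies c or ~c, so in either case ~m holds — hence O(~m).
Premise 3 is O(j -> m); contrapositively O(~m -> ~j). Since O(~m) holds, K gives O(~j).
The contrapositive of premise 11 (O(~t -> j)) is O(~j -> t), and O(~j) is already established, so O(t).
Premise 12, O(~g -> ~t), contraposes to O(t -> g); with O(t) we get O(g).
Applying K to premise 7 (O(g -> ~w)) and O(g) yields O(~w).
From O(~w) and premise 9, O(~w -> h), we obtain O(h).
The contrapositive of premise 10 (O(~d -> ~h)) is O(h -> d), and O(h) is already established, so O(d).
Premises 2, 4, 5, 8 do not contribute to this derivation.
Thus O(d), which is F(~d): ~d is forbidden.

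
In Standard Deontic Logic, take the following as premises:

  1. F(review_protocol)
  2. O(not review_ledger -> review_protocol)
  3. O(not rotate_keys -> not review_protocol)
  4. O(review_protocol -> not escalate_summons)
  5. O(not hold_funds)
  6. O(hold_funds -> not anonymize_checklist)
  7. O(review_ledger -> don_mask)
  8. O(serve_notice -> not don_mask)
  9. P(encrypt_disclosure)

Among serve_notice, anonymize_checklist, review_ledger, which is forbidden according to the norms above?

serve_notice

F(review_protocol) at premise 1 means O(not review_protocol).
Premise 2 is O(not review_ledger -> review_protocol); contrapositively O(not review_protocol -> review_ledger). Since O(not review_protocol) holds, K gives O(review_ledger).
Applying K to premise 7 (O(review_ledger -> don_mask)) and O(review_ledger) yields O(don_mask).
Premise 8, O(serve_notice -> not don_mask), contraposes to O(don_mask -> not serve_notice); with O(don_mask) we get O(not serve_notice).
So O(not serve_notice) holds, i.e. serve_notice is forbidden. None of the other listed options is forbidden under the premises.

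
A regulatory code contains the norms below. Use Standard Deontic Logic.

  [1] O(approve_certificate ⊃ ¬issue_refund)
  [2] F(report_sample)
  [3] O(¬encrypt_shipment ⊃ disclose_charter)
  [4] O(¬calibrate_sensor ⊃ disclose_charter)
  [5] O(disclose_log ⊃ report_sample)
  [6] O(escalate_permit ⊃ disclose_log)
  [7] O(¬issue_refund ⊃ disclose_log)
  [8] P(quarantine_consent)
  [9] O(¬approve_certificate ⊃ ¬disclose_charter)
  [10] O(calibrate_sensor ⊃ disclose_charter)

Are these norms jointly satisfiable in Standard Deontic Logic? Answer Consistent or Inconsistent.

Premises 10 and 4 are O(calibrate_sensor ⊃ disclose_charter) and O(¬calibrate_sensor ⊃ disclose_charter); every ideal world satisfies calibrate_sensor or ¬calibrate_sensor, so in either case disclose_charter holds — hence O(disclose_charter).
Premise 9, O(¬approve_certificate ⊃ ¬disclose_charter), contraposes to O(disclose_charter ⊃ approve_certificate); with O(disclose_charter) we get O(approve_certificate).
From O(approve_certificate) and premise 1, O(approve_certificate ⊃ ¬issue_refund), we obtain O(¬issue_refund).
With premise 7, O(¬issue_refund ⊃ disclose_log), the K-axiom yields O(disclose_log).
Premise 5 is O(disclose_log ⊃ report_sample); since O(disclose_log), deontic closure gives O(report_sample).
However, F(report_sample) at premise 2 amounts to O(¬report_sample).
We now have both O(report_sample) and O(¬report_sample) — report_sample is simultaneously obligatory and forbidden, violating the D-axiom.

Inconsistent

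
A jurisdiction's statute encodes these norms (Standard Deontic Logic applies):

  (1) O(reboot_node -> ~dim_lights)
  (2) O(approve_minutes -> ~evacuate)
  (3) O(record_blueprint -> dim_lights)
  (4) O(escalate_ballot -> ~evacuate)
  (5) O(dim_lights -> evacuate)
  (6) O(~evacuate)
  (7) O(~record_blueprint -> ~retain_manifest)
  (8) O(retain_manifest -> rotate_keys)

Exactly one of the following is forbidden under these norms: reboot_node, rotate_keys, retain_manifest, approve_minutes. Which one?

Premise 6 gives O(~evacuate).
Premise 5, O(dim_lights -> evacuate), contraposes to O(~evacuate -> ~dim_lights); with O(~evacuate) we get O(~dim_lights).
Premise 3 is O(record_blueprint -> dim_lights); contrapositively O(~dim_lights -> ~record_blueprint). Since O(~dim_lights) holds, K gives O(~record_blueprint).
Premise 7 is O(~record_blueprint -> ~retain_manifest); since O(~record_blueprint), deontic closure gives O(~retain_manifest).
So O(~retain_manifest) holds, i.e. retain_manifest is forbidden. None of the other listed options is forbidden under the premises.

retain_manifest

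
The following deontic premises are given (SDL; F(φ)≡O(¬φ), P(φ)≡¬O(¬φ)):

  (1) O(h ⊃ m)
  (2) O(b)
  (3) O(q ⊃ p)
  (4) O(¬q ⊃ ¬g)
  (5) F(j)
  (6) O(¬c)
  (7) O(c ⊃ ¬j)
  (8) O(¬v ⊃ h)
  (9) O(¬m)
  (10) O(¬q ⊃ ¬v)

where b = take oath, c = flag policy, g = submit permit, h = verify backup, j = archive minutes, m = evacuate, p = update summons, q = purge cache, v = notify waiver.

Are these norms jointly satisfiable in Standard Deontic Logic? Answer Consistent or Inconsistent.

Premise 7 is O(c ⊃ ¬j); even if O(¬j) held, inferring O(c) would be affirming the consequent — invalid.
So O(c) is not derivable, and the apparent clash with O(¬c) does not arise.
A world satisfying every obligation exists (e.g. b=true, c=false, g=false, h=false, j=false, m=false, p=true, q=true, v=true); no atom is both obligatory and forbidden, so the set is consistent.

Consistent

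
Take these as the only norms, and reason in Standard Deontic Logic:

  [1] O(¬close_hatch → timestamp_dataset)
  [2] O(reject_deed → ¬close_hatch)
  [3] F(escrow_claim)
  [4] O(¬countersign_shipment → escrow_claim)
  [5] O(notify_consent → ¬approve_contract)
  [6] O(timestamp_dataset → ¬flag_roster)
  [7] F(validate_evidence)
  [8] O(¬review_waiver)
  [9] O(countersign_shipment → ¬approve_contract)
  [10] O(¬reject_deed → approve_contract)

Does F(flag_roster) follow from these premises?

F(escrow_claim) at premise 3 means O(¬escrow_claim).
Premise 4 is O(¬countersign_shipment → escrow_claim); contrapositively O(¬escrow_claim → countersign_shipment). Since O(¬escrow_claim) holds, K gives O(countersign_shipment).
Applying K to premise 9 (O(countersign_shipment → ¬approve_contract)) and O(countersign_shipment) yields O(¬approve_contract).
Premise 10 is O(¬reject_deed → approve_contract); contrapositively O(¬approve_contract → reject_deed). Since O(¬approve_contract) holds, K gives O(reject_deed).
Applying K to premise 2 (O(reject_deed → ¬close_hatch)) and O(reject_deed) yields O(¬close_hatch).
From O(¬close_hatch) and premise 1, O(¬close_hatch → timestamp_dataset), we obtain O(timestamp_dataset).
Applying K to premise 6 (O(timestamp_dataset → ¬flag_roster)) and O(timestamp_dataset) yields O(¬flag_roster).
Premises 5, 7, 8 do not contribute to this derivation.
So O(¬flag_roster) holds, i.e. F(flag_roster). The claim follows.

Yes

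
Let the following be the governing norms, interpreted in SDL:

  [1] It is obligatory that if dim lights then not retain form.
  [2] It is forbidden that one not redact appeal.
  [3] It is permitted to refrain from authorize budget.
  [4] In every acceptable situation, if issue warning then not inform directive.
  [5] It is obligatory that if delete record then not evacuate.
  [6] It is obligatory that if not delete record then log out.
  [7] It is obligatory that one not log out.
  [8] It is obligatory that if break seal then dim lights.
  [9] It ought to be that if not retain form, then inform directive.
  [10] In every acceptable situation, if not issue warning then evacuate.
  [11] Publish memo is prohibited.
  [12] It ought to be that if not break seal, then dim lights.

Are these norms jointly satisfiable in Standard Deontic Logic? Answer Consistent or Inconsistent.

Inconsistent

By case analysis on break_seal: premise 8 gives O(break_seal → dim_lights) and premise 12 gives O(¬break_seal → dim_lights), so O(dim_lights) either way.
With premise 1, O(dim_lights → ¬retain_form), the K-axiom yields O(¬retain_form).
With premise 9, O(¬retain_form → inform_directive), the K-axiom yields O(inform_directive).
Premise 4 is O(issue_warning → ¬inform_directive); contrapositively O(inform_directive → ¬issue_warning). Since O(inform_directive) holds, K gives O(¬issue_warning).
From O(¬issue_warning) and premise 10, O(¬issue_warning → evacuate), we obtain O(evacuate).
The contrapositive of premise 5 (O(delete_record → ¬evacuate)) is O(evacuate → ¬delete_record), and O(evacuate) is already established, so O(¬delete_record).
From O(¬delete_record) and premise 6, O(¬delete_record → log_out), we obtain O(log_out).
But premise 7 directly asserts O(¬log_out).
We now have both O(log_out) and O(¬log_out) — log_out is simultaneously obligatory and forbidden, violating the D-axiom.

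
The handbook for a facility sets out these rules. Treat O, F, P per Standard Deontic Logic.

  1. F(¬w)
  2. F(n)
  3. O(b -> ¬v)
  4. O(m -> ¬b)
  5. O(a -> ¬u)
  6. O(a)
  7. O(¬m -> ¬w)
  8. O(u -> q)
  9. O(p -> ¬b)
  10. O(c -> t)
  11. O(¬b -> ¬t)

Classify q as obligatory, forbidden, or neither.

Neither

Premise 8 is O(u -> q), but O(u) is not derivable from the premises, so it does not yield O(q).
No premise or chain of K-axiom applications forces O(q), and none forces O(¬q). So q is neither obligatory nor forbidden under these norms.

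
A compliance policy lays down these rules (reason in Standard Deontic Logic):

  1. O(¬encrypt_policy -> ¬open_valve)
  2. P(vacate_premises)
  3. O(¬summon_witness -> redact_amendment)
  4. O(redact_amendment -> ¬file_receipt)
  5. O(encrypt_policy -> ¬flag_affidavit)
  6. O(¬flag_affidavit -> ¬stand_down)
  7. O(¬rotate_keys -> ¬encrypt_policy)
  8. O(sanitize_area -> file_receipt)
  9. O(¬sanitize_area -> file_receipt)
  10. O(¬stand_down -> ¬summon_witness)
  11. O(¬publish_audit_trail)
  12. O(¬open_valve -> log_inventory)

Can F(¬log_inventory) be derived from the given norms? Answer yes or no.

Premises 9 and 8 are O(¬sanitize_area -> file_receipt) and O(sanitize_area -> file_receipt); every ideal world satisfies ¬sanitize_area or sanitize_area, so in either case file_receipt holds — hence O(file_receipt).
Premise 4, O(redact_amendment -> ¬file_receipt), contraposes to O(file_receipt -> ¬redact_amendment); with O(file_receipt) we get O(¬redact_amendment).
The contrapositive of premise 3 (O(¬summon_witness -> redact_amendment)) is O(¬redact_amendment -> summon_witness), and O(¬redact_amendment) is already established, so O(summon_witness).
Premise 10, O(¬stand_down -> ¬summon_witness), contraposes to O(summon_witness -> stand_down); with O(summon_witness) we get O(stand_down).
Premise 6, O(¬flag_affidavit -> ¬stand_down), contraposes to O(stand_down -> flag_affidavit); with O(stand_down) we get O(flag_affidavit).
Premise 5 is O(encrypt_policy -> ¬flag_affidavit); contrapositively O(flag_affidavit -> ¬encrypt_policy). Since O(flag_affidavit) holds, K gives O(¬encrypt_policy).
From O(¬encrypt_policy) and premise 1, O(¬encrypt_policy -> ¬open_valve), we obtain O(¬open_valve).
From O(¬open_valve) and premise 12, O(¬open_valve -> log_inventory), we obtain O(log_inventory).
Premises 2, 7, 11 do not contribute to this derivation.
So O(log_inventory) holds, i.e. F(¬log_inventory). The claim follows.

Yes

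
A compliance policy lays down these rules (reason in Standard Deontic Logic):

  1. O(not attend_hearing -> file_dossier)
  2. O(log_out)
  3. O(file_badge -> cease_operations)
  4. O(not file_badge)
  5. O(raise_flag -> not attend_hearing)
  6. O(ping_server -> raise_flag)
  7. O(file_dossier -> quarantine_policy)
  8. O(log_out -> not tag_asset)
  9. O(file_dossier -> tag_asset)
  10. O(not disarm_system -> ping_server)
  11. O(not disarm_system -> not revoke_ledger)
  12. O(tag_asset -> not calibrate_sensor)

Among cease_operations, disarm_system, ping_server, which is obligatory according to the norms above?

disarm_system

Premise 2 gives O(log_out).
Applying K to premise 8 (O(log_out -> not tag_asset)) and O(log_out) yields O(not tag_asset).
The contrapositive of premise 9 (O(file_dossier -> tag_asset)) is O(not tag_asset -> not file_dossier), and O(not tag_asset) is already established, so O(not file_dossier).
Premise 1, O(not attend_hearing -> file_dossier), contraposes to O(not file_dossier -> attend_hearing); with O(not file_dossier) we get O(attend_hearing).
The contrapositive of premise 5 (O(raise_flag -> not attend_hearing)) is O(attend_hearing -> not raise_flag), and O(attend_hearing) is already established, so O(not raise_flag).
Premise 6, O(ping_server -> raise_flag), contraposes to O(not raise_flag -> not ping_server); with O(not raise_flag) we get O(not ping_server).
The contrapositive of premise 10 (O(not disarm_system -> ping_server)) is O(not ping_server -> disarm_system), and O(not ping_server) is already established, so O(disarm_system).
So O(disarm_system) holds — disarm_system is obligatory. None of the other listed options is made obligatory by any chain of premises.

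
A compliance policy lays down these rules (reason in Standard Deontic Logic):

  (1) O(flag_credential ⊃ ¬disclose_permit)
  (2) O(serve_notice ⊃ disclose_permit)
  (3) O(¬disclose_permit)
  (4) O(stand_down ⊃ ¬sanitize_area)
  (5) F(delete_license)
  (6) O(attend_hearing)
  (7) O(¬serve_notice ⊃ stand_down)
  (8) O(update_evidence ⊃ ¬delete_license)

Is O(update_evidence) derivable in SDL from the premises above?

Premise 8 is O(update_evidence ⊃ ¬delete_license); even if O(¬delete_license) held, inferring O(update_evidence) would be affirming the consequent — invalid.
No other premise forces O(update_evidence). An ideal world satisfying every premise can still have update_evidence false, so O(update_evidence) is not derivable.

No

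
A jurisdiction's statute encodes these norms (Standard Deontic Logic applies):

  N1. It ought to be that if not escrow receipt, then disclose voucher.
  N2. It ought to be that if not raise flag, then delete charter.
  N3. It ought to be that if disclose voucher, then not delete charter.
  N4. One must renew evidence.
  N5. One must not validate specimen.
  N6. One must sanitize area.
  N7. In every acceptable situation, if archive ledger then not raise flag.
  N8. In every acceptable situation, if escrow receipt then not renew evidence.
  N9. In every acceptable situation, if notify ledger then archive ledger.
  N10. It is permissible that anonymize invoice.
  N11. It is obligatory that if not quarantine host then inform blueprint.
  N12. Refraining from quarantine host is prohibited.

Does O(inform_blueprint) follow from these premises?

No

Premise 11 is O(¬quarantine_host → inform_blueprint), but O(¬quarantine_host) is not derivable from the premises, so it does not yield O(inform_blueprint).
No other premise forces O(inform_blueprint). An ideal world satisfying every premise can still have inform_blueprint false, so O(inform_blueprint) is not derivable.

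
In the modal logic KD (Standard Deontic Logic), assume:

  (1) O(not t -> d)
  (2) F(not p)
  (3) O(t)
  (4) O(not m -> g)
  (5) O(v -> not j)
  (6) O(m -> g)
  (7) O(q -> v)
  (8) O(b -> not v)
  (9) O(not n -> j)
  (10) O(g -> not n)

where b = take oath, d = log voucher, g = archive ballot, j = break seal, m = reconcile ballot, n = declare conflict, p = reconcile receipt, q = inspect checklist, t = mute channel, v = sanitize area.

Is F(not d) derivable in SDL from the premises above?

Premise 1 is O(not t -> d), but O(not t) is not derivable from the premises, so it does not yield O(d).
No other premise forces O(d). An ideal world satisfying every premise can still have not d true, so F(not d) is not derivable.

No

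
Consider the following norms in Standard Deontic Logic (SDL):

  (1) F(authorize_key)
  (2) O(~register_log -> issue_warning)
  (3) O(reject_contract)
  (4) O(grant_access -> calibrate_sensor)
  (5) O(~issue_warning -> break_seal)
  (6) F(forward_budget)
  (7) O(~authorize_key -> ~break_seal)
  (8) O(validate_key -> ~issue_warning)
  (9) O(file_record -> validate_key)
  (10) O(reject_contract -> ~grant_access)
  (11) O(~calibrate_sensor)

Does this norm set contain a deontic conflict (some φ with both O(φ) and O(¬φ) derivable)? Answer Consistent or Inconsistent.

Premise 4 is O(grant_access -> calibrate_sensor), but O(grant_access) is not derivable from the premises, so it does not yield O(calibrate_sensor).
So O(calibrate_sensor) is not derivable, and the apparent clash with O(~calibrate_sensor) does not arise.
A world satisfying every obligation exists (e.g. authorize_key=false, break_seal=false, calibrate_sensor=false, file_record=false, forward_budget=false, grant_access=false, issue_warning=true, register_log=false, reject_contract=true, validate_key=false); no atom is both obligatory and forbidden, so the set is consistent.

Consistent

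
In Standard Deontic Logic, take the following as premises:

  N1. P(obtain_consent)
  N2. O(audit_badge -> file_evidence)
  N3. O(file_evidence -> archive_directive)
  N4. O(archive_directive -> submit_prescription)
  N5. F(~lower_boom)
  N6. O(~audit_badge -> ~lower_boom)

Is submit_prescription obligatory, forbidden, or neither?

Obligatory

F(~lower_boom) at premise 5 means O(lower_boom).
The contrapositive of premise 6 (O(~audit_badge -> ~lower_boom)) is O(lower_boom -> audit_badge), and O(lower_boom) is already established, so O(audit_badge).
From O(audit_badge) and premise 2, O(audit_badge -> file_evidence), we obtain O(file_evidence).
From O(file_evidence) and premise 3, O(file_evidence -> archive_directive), we obtain O(archive_directive).
With premise 4, O(archive_directive -> submit_prescription), the K-axiom yields O(submit_prescription).
Premise 1 does not contribute to this derivation.
Hence submit_prescription is obligatory.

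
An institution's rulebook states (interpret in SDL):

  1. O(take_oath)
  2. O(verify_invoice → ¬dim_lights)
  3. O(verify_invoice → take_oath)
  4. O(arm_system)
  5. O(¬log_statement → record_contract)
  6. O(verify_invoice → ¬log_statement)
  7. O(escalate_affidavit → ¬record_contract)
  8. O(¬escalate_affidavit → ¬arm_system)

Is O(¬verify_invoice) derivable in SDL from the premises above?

Yes

From premise 4 we have O(arm_system).
Premise 8, O(¬escalate_affidavit → ¬arm_system), contraposes to O(arm_system → escalate_affidavit); with O(arm_system) we get O(escalate_affidavit).
With premise 7, O(escalate_affidavit → ¬record_contract), the K-axiom yields O(¬record_contract).
Premise 5, O(¬log_statement → record_contract), contraposes to O(¬record_contract → log_statement); with O(¬record_contract) we get O(log_statement).
The contrapositive of premise 6 (O(verify_invoice → ¬log_statement)) is O(log_statement → ¬verify_invoice), and O(log_statement) is already established, so O(¬verify_invoice).
Premises 1, 2, 3 do not contribute to this derivation.
So O(¬verify_invoice) follows.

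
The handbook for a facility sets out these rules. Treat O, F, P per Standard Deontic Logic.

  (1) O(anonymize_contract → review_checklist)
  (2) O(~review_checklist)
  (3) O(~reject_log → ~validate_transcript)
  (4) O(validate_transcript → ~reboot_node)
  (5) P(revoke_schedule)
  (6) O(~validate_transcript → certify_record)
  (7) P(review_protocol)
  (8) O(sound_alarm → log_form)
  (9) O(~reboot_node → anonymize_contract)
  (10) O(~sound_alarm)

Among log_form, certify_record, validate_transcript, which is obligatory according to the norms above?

From premise 2 we have O(~review_checklist).
Premise 1, O(anonymize_contract → review_checklist), contraposes to O(~review_checklist → ~anonymize_contract); with O(~review_checklist) we get O(~anonymize_contract).
The contrapositive of premise 9 (O(~reboot_node → anonymize_contract)) is O(~anonymize_contract → reboot_node), and O(~anonymize_contract) is already established, so O(reboot_node).
Premise 4, O(validate_transcript → ~reboot_node), contraposes to O(reboot_node → ~validate_transcript); with O(reboot_node) we get O(~validate_transcript).
With premise 6, O(~validate_transcript → certify_record), the K-axiom yields O(certify_record).
So O(certify_record) holds — certify_record is obligatory. None of the other listed options is made obligatory by any chain of premises.

certify_record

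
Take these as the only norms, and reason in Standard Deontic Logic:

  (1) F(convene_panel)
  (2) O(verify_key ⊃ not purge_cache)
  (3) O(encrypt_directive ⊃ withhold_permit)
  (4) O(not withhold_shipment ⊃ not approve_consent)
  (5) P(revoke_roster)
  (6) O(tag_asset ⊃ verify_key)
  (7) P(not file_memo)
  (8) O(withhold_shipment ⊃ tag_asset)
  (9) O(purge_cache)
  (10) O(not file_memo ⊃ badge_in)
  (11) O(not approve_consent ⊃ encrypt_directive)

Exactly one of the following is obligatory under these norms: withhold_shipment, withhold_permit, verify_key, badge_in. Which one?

withhold_permit

Premise 9 states O(purge_cache) outright.
Premise 2, O(verify_key ⊃ not purge_cache), contraposes to O(purge_cache ⊃ not verify_key); with O(purge_cache) we get O(not verify_key).
Premise 6, O(tag_asset ⊃ verify_key), contraposes to O(not verify_key ⊃ not tag_asset); with O(not verify_key) we get O(not tag_asset).
Premise 8, O(withhold_shipment ⊃ tag_asset), contraposes to O(not tag_asset ⊃ not withhold_shipment); with O(not tag_asset) we get O(not withhold_shipment).
Applying K to premise 4 (O(not withhold_shipment ⊃ not approve_consent)) and O(not withhold_shipment) yields O(not approve_consent).
With premise 11, O(not approve_consent ⊃ encrypt_directive), the K-axiom yields O(encrypt_directive).
With premise 3, O(encrypt_directive ⊃ withhold_permit), the K-axiom yields O(withhold_permit).
So O(withhold_permit) holds — withhold_permit is obligatory. None of the other listed options is made obligatory by any chain of premises.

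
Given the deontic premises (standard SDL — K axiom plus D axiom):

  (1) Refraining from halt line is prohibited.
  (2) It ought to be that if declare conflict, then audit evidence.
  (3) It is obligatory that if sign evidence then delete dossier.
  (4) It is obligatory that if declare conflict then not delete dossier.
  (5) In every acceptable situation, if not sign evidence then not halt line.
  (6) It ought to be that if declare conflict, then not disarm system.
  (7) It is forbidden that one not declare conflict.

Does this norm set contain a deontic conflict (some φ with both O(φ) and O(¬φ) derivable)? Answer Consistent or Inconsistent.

Premise 1 is F(¬halt_line), i.e. O(halt_line).
The contrapositive of premise 5 (O(¬sign_evidence → ¬halt_line)) is O(halt_line → sign_evidence), and O(halt_line) is already established, so O(sign_evidence).
Applying K to premise 3 (O(sign_evidence → delete_dossier)) and O(sign_evidence) yields O(delete_dossier).
Premise 4, O(declare_conflict → ¬delete_dossier), contraposes to O(delete_dossier → ¬declare_conflict); with O(delete_dossier) we get O(¬declare_conflict).
But premise 7, F(¬declare_conflict), means O(declare_conflict).
We now have both O(¬declare_conflict) and O(declare_conflict) — declare_conflict is simultaneously obligatory and forbidden, violating the D-axiom.

Inconsistent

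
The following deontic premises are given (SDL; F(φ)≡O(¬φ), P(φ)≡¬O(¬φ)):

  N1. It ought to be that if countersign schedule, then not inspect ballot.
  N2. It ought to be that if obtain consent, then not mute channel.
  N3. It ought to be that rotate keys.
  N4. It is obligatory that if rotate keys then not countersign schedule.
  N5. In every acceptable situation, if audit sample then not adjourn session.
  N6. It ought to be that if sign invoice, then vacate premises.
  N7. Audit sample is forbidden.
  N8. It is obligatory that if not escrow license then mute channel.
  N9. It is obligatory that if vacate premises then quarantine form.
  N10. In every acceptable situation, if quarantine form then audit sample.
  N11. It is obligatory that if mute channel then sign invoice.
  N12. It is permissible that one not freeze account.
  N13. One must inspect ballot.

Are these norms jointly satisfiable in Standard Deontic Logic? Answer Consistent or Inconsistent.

Consistent

Premise 1 is O(countersign_schedule → ¬inspect_ballot), but O(countersign_schedule) is not derivable from the premises, so it does not yield O(¬inspect_ballot).
So O(¬inspect_ballot) is not derivable, and the apparent clash with O(inspect_ballot) does not arise.
A world satisfying every obligation exists (e.g. adjourn_session=false, audit_sample=false, countersign_schedule=false, escrow_license=true, freeze_account=false, inspect_ballot=true, mute_channel=false, obtain_consent=false, quarantine_form=false, rotate_keys=true, sign_invoice=false, vacate_premises=false); no atom is both obligatory and forbidden, so the set is consistent.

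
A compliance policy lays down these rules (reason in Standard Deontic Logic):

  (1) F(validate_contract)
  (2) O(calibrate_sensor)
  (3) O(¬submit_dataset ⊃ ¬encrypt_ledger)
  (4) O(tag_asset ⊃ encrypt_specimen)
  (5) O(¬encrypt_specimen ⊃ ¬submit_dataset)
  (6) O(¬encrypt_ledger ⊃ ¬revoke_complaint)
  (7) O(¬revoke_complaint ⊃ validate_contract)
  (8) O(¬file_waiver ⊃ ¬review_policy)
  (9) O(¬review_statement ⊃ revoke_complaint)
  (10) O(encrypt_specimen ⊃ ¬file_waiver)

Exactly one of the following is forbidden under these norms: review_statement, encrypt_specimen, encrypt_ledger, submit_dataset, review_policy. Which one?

review_policy

Premise 1, F(validate_contract), is equivalent to O(¬validate_contract).
Premise 7, O(¬revoke_complaint ⊃ validate_contract), contraposes to O(¬validate_contract ⊃ revoke_complaint); with O(¬validate_contract) we get O(revoke_complaint).
Premise 6, O(¬encrypt_ledger ⊃ ¬revoke_complaint), contraposes to O(revoke_complaint ⊃ encrypt_ledger); with O(revoke_complaint) we get O(encrypt_ledger).
Premise 3, O(¬submit_dataset ⊃ ¬encrypt_ledger), contraposes to O(encrypt_ledger ⊃ submit_dataset); with O(encrypt_ledger) we get O(submit_dataset).
The contrapositive of premise 5 (O(¬encrypt_specimen ⊃ ¬submit_dataset)) is O(submit_dataset ⊃ encrypt_specimen), and O(submit_dataset) is already established, so O(encrypt_specimen).
From O(encrypt_specimen) and premise 10, O(encrypt_specimen ⊃ ¬file_waiver), we obtain O(¬file_waiver).
Applying K to premise 8 (O(¬file_waiver ⊃ ¬review_policy)) and O(¬file_waiver) yields O(¬review_policy).
So O(¬review_policy) holds, i.e. review_policy is forbidden. None of the other listed options is forbidden under the premises.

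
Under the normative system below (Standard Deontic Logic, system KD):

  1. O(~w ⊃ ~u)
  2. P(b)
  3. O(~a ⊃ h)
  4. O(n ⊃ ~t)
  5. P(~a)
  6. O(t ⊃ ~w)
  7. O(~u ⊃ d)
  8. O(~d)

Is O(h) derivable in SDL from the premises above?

Premise 3 is O(~a ⊃ h), but O(~a) is not derivable from the premises (the permission P(~a) asserts only ~O(a), not O(~a)), so it does not yield O(h).
No other premise forces O(h). An ideal world satisfying every premise can still have h false, so O(h) is not derivable.

No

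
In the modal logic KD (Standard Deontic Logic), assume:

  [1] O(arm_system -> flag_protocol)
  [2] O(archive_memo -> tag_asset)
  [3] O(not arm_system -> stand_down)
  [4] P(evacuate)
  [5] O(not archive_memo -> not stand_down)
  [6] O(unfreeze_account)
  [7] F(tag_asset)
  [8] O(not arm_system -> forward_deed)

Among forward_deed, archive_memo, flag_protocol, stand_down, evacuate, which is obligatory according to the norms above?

flag_protocol

F(tag_asset) at premise 7 means O(not tag_asset).
Premise 2, O(archive_memo -> tag_asset), contraposes to O(not tag_asset -> not archive_memo); with O(not tag_asset) we get O(not archive_memo).
With premise 5, O(not archive_memo -> not stand_down), the K-axiom yields O(not stand_down).
Premise 3 is O(not arm_system -> stand_down); contrapositively O(not stand_down -> arm_system). Since O(not stand_down) holds, K gives O(arm_system).
Applying K to premise 1 (O(arm_system -> flag_protocol)) and O(arm_system) yields O(flag_protocol).
So O(flag_protocol) holds — flag_protocol is obligatory. None of the other listed options is made obligatory by any chain of premises.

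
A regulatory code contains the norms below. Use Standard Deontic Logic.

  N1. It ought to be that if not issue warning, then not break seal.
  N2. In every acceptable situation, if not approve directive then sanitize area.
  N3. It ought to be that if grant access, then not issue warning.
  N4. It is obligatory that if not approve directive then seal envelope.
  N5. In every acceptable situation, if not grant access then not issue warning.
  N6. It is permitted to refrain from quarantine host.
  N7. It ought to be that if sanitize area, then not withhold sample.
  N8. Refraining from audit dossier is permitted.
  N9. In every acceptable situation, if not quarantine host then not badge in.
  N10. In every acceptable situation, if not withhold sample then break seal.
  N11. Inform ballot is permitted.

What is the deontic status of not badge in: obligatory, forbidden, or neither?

Neither

Premise 9 is O(¬quarantine_host → ¬badge_in), but O(¬quarantine_host) is not derivable from the premises (the permission P(¬quarantine_host) asserts only ¬O(quarantine_host), not O(¬quarantine_host)), so it does not yield O(¬badge_in).
No premise or chain of K-axiom applications forces O(¬badge_in), and none forces O(badge_in). So ¬badge_in is neither obligatory nor forbidden under these norms.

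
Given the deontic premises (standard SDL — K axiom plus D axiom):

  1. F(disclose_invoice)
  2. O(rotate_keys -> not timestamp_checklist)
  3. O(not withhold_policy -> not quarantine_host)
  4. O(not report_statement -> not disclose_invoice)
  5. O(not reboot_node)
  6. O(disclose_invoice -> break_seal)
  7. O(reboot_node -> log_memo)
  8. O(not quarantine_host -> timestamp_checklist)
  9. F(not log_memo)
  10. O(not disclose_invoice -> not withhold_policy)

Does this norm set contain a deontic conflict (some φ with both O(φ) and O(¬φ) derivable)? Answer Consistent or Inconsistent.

Premise 7 is O(reboot_node -> log_memo); even if O(log_memo) held, inferring O(reboot_node) would be affirming the consequent — invalid.
So O(reboot_node) is not derivable, and the apparent clash with O(not reboot_node) does not arise.
A world satisfying every obligation exists (e.g. break_seal=false, disclose_invoice=false, log_memo=true, quarantine_host=false, reboot_node=false, report_statement=false, rotate_keys=false, timestamp_checklist=true, withhold_policy=false); no atom is both obligatory and forbidden, so the set is consistent.

Consistent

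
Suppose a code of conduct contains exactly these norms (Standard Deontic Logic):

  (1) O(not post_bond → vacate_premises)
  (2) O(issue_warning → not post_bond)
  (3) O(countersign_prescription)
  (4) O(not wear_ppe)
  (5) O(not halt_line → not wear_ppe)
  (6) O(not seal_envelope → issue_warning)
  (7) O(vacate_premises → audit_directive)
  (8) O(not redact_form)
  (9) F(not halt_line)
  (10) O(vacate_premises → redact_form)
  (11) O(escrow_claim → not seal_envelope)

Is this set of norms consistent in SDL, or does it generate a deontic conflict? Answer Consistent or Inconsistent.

Premise 5 is O(not halt_line → not wear_ppe); even if O(not wear_ppe) held, inferring O(not halt_line) would be affirming the consequent — invalid.
So O(not halt_line) is not derivable, and the apparent clash with O(halt_line) does not arise.
A world satisfying every obligation exists (e.g. audit_directive=false, countersign_prescription=true, escrow_claim=false, halt_line=true, issue_warning=false, post_bond=true, redact_form=false, seal_envelope=true, vacate_premises=false, wear_ppe=false); no atom is both obligatory and forbidden, so the set is consistent.

Consistent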